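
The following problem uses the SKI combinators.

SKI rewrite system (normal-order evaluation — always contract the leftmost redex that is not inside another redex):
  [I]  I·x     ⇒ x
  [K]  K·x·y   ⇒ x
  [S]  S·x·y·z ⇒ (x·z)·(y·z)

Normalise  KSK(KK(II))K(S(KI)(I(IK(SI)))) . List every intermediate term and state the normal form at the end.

Answer: normal form = S(KI)(K(SI))  (in 6 steps)

Working:
  start: KSK(KK(II))K(S(KI)(I(IK(SI))))
  [1] S(KK(II))K(S(KI)(I(IK(SI))))
  [2] KK(II)(S(KI)(I(IK(SI))))(K(S(KI)(I(IK(SI)))))
  [3] K(S(KI)(I(IK(SI))))(K(S(KI)(I(IK(SI)))))
  [4] S(KI)(I(IK(SI)))
  [5] S(KI)(IK(SI))
  [6] S(KI)(K(SI))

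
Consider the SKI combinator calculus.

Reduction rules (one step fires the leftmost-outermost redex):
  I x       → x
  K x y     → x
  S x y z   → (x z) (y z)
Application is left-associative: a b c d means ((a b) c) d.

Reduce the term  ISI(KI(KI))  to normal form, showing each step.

Answer: normal form = SII  (in 2 steps)

Working:
  start: ISI(KI(KI))
  [1] SI(KI(KI))
  [2] SII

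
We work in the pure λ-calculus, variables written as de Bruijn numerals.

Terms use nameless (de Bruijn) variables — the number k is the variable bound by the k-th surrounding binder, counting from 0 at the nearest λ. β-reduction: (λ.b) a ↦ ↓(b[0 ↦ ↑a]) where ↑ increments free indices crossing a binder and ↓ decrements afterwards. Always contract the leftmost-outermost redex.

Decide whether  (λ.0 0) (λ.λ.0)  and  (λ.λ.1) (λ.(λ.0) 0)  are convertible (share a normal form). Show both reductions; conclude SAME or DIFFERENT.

Term A:
  start: (λ.0 0) (λ.λ.0)
  step 1: (λ.λ.0) (λ.λ.0)
  step 2: λ.0

Term B:
  start: (λ.λ.1) (λ.(λ.0) 0)
  step 1: λ.λ.(λ.0) 0
  step 2: λ.λ.0

Answer: DIFFERENT — A ⇓ λ.0, B ⇓ λ.λ.0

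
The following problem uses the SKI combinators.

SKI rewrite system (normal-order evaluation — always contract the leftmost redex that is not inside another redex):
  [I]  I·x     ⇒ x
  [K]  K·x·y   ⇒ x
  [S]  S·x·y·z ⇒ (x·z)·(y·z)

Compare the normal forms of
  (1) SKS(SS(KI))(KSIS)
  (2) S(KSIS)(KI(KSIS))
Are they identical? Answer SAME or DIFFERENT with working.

Answer: SAME — A ⇓ S(SS)I, B ⇓ S(SS)I

Working:
Term A:
  start: SKS(SS(KI))(KSIS)
  step 1: K(SS(KI))(S(SS(KI)))(KSIS)
  step 2: SS(KI)(KSIS)
  step 3: S(KSIS)(KI(KSIS))
  step 4: S(SS)(KI(KSIS))
  step 5: S(SS)I

Term B:
  start: S(KSIS)(KI(KSIS))
  step 1: S(SS)(KI(KSIS))
  step 2: S(SS)I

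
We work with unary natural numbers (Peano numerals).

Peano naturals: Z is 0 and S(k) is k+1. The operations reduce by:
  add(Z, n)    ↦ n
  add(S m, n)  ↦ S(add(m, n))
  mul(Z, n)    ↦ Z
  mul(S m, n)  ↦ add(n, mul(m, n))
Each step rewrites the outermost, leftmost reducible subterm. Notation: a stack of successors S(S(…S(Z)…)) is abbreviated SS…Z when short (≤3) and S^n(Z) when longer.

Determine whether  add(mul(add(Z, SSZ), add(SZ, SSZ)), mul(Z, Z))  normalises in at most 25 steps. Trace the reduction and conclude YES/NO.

Answer: YES — reaches normal form S^6(Z) in 24 ≤ 25 steps

Working:
  start: add(mul(add(Z, SSZ), add(SZ, SSZ)), mul(Z, Z))
  →1  add(mul(SSZ, add(SZ, SSZ)), mul(Z, Z))
  →2  add(add(add(SZ, SSZ), mul(SZ, add(SZ, SSZ))), mul(Z, Z))
  →3  add(add(S(add(Z, SSZ)), mul(SZ, add(SZ, SSZ))), mul(Z, Z))
  →4  add(S(add(add(Z, SSZ), mul(SZ, add(SZ, SSZ)))), mul(Z, Z))
  →5  S(add(add(add(Z, SSZ), mul(SZ, add(SZ, SSZ))), mul(Z, Z)))
  →6  S(add(add(SSZ, mul(SZ, add(SZ, SSZ))), mul(Z, Z)))
  →7  S(add(S(add(SZ, mul(SZ, add(SZ, SSZ)))), mul(Z, Z)))
  →8  S(S(add(add(SZ, mul(SZ, add(SZ, SSZ))), mul(Z, Z))))
  →9  S(S(add(S(add(Z, mul(SZ, add(SZ, SSZ)))), mul(Z, Z))))
  →10  S(S(S(add(add(Z, mul(SZ, add(SZ, SSZ))), mul(Z, Z)))))
  →11  S(S(S(add(mul(SZ, add(SZ, SSZ)), mul(Z, Z)))))
  →12  S(S(S(add(add(add(SZ, SSZ), mul(Z, add(SZ, SSZ))), mul(Z, Z)))))
  →13  S(S(S(add(add(S(add(Z, SSZ)), mul(Z, add(SZ, SSZ))), mul(Z, Z)))))
  →14  S(S(S(add(S(add(add(Z, SSZ), mul(Z, add(SZ, SSZ)))), mul(Z, Z)))))
  →15  S(S(S(S(add(add(add(Z, SSZ), mul(Z, add(SZ, SSZ))), mul(Z, Z))))))
  →16  S(S(S(S(add(add(SSZ, mul(Z, add(SZ, SSZ))), mul(Z, Z))))))
  →17  S(S(S(S(add(S(add(SZ, mul(Z, add(SZ, SSZ)))), mul(Z, Z))))))
  →18  S(S(S(S(S(add(add(SZ, mul(Z, add(SZ, SSZ))), mul(Z, Z)))))))
  →19  S(S(S(S(S(add(S(add(Z, mul(Z, add(SZ, SSZ)))), mul(Z, Z)))))))
  →20  S(S(S(S(S(S(add(add(Z, mul(Z, add(SZ, SSZ))), mul(Z, Z))))))))
  →21  S(S(S(S(S(S(add(mul(Z, add(SZ, SSZ)), mul(Z, Z))))))))
  →22  S(S(S(S(S(S(add(Z, mul(Z, Z))))))))
  →23  S(S(S(S(S(S(mul(Z, Z)))))))
  →24  S^6(Z)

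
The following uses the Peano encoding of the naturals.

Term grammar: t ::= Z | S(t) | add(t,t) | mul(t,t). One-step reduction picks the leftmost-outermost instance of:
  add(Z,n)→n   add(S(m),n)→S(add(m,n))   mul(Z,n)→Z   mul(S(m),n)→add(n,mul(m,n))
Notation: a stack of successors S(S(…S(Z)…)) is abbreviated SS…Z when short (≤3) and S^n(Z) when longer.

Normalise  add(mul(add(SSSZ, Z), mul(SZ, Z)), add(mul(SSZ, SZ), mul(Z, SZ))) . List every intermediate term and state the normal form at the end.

Answer: normal form = SSZ  (in 32 steps)

Reduction:
  start: add(mul(add(SSSZ, Z), mul(SZ, Z)), add(mul(SSZ, SZ), mul(Z, SZ)))
  →1  add(mul(S(add(SSZ, Z)), mul(SZ, Z)), add(mul(SSZ, SZ), mul(Z, SZ)))
  →2  add(add(mul(SZ, Z), mul(add(SSZ, Z), mul(SZ, Z))), add(mul(SSZ, SZ), mul(Z, SZ)))
  →3  add(add(add(Z, mul(Z, Z)), mul(add(SSZ, Z), mul(SZ, Z))), add(mul(SSZ, SZ), mul(Z, SZ)))
  →4  add(add(mul(Z, Z), mul(add(SSZ, Z), mul(SZ, Z))), add(mul(SSZ, SZ), mul(Z, SZ)))
  →5  add(add(Z, mul(add(SSZ, Z), mul(SZ, Z))), add(mul(SSZ, SZ), mul(Z, SZ)))
  →6  add(mul(add(SSZ, Z), mul(SZ, Z)), add(mul(SSZ, SZ), mul(Z, SZ)))
  →7  add(mul(S(add(SZ, Z)), mul(SZ, Z)), add(mul(SSZ, SZ), mul(Z, SZ)))
  →8  add(add(mul(SZ, Z), mul(add(SZ, Z), mul(SZ, Z))), add(mul(SSZ, SZ), mul(Z, SZ)))
  →9  add(add(add(Z, mul(Z, Z)), mul(add(SZ, Z), mul(SZ, Z))), add(mul(SSZ, SZ), mul(Z, SZ)))
  →10  add(add(mul(Z, Z), mul(add(SZ, Z), mul(SZ, Z))), add(mul(SSZ, SZ), mul(Z, SZ)))
  →11  add(add(Z, mul(add(SZ, Z), mul(SZ, Z))), add(mul(SSZ, SZ), mul(Z, SZ)))
  →12  add(mul(add(SZ, Z), mul(SZ, Z)), add(mul(SSZ, SZ), mul(Z, SZ)))
  →13  add(mul(S(add(Z, Z)), mul(SZ, Z)), add(mul(SSZ, SZ), mul(Z, SZ)))
  →14  add(add(mul(SZ, Z), mul(add(Z, Z), mul(SZ, Z))), add(mul(SSZ, SZ), mul(Z, SZ)))
  →15  add(add(add(Z, mul(Z, Z)), mul(add(Z, Z), mul(SZ, Z))), add(mul(SSZ, SZ), mul(Z, SZ)))
  →16  add(add(mul(Z, Z), mul(add(Z, Z), mul(SZ, Z))), add(mul(SSZ, SZ), mul(Z, SZ)))
  →17  add(add(Z, mul(add(Z, Z), mul(SZ, Z))), add(mul(SSZ, SZ), mul(Z, SZ)))
  →18  add(mul(add(Z, Z), mul(SZ, Z)), add(mul(SSZ, SZ), mul(Z, SZ)))
  →19  add(mul(Z, mul(SZ, Z)), add(mul(SSZ, SZ), mul(Z, SZ)))
  →20  add(Z, add(mul(SSZ, SZ), mul(Z, SZ)))
  →21  add(mul(SSZ, SZ), mul(Z, SZ))
  →22  add(add(SZ, mul(SZ, SZ)), mul(Z, SZ))
  →23  add(S(add(Z, mul(SZ, SZ))), mul(Z, SZ))
  →24  S(add(add(Z, mul(SZ, SZ)), mul(Z, SZ)))
  →25  S(add(mul(SZ, SZ), mul(Z, SZ)))
  →26  S(add(add(SZ, mul(Z, SZ)), mul(Z, SZ)))
  →27  S(add(S(add(Z, mul(Z, SZ))), mul(Z, SZ)))
  →28  S(S(add(add(Z, mul(Z, SZ)), mul(Z, SZ))))
  →29  S(S(add(mul(Z, SZ), mul(Z, SZ))))
  →30  S(S(add(Z, mul(Z, SZ))))
  →31  S(S(mul(Z, SZ)))
  →32  SSZ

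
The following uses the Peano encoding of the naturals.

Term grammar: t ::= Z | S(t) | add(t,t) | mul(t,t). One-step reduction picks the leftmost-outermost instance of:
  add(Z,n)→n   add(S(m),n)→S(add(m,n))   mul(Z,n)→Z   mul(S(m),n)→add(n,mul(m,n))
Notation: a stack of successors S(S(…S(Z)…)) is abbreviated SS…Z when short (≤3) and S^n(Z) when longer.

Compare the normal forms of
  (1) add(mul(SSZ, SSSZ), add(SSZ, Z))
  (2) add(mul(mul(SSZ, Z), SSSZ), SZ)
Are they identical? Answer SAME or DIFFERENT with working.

Term A:
  start: add(mul(SSZ, SSSZ), add(SSZ, Z))
  step 1: add(add(SSSZ, mul(SZ, SSSZ)), add(SSZ, Z))
  step 2: add(S(add(SSZ, mul(SZ, SSSZ))), add(SSZ, Z))
  step 3: S(add(add(SSZ, mul(SZ, SSSZ)), add(SSZ, Z)))
  step 4: S(add(S(add(SZ, mul(SZ, SSSZ))), add(SSZ, Z)))
  step 5: S(S(add(add(SZ, mul(SZ, SSSZ)), add(SSZ, Z))))
  step 6: S(S(add(S(add(Z, mul(SZ, SSSZ))), add(SSZ, Z))))
  step 7: S(S(S(add(add(Z, mul(SZ, SSSZ)), add(SSZ, Z)))))
  step 8: S(S(S(add(mul(SZ, SSSZ), add(SSZ, Z)))))
  step 9: S(S(S(add(add(SSSZ, mul(Z, SSSZ)), add(SSZ, Z)))))
  step 10: S(S(S(add(S(add(SSZ, mul(Z, SSSZ))), add(SSZ, Z)))))
  step 11: S(S(S(S(add(add(SSZ, mul(Z, SSSZ)), add(SSZ, Z))))))
  step 12: S(S(S(S(add(S(add(SZ, mul(Z, SSSZ))), add(SSZ, Z))))))
  step 13: S(S(S(S(S(add(add(SZ, mul(Z, SSSZ)), add(SSZ, Z)))))))
  step 14: S(S(S(S(S(add(S(add(Z, mul(Z, SSSZ))), add(SSZ, Z)))))))
  step 15: S(S(S(S(S(S(add(add(Z, mul(Z, SSSZ)), add(SSZ, Z))))))))
  step 16: S(S(S(S(S(S(add(mul(Z, SSSZ), add(SSZ, Z))))))))
  step 17: S(S(S(S(S(S(add(Z, add(SSZ, Z))))))))
  step 18: S(S(S(S(S(S(add(SSZ, Z)))))))
  step 19: S(S(S(S(S(S(S(add(SZ, Z))))))))
  step 20: S(S(S(S(S(S(S(S(add(Z, Z)))))))))
  step 21: S^8(Z)

Term B:
  start: add(mul(mul(SSZ, Z), SSSZ), SZ)
  step 1: add(mul(add(Z, mul(SZ, Z)), SSSZ), SZ)
  step 2: add(mul(mul(SZ, Z), SSSZ), SZ)
  step 3: add(mul(add(Z, mul(Z, Z)), SSSZ), SZ)
  step 4: add(mul(mul(Z, Z), SSSZ), SZ)
  step 5: add(mul(Z, SSSZ), SZ)
  step 6: add(Z, SZ)
  step 7: SZ

Answer: DIFFERENT — A ⇓ S^8(Z), B ⇓ SZ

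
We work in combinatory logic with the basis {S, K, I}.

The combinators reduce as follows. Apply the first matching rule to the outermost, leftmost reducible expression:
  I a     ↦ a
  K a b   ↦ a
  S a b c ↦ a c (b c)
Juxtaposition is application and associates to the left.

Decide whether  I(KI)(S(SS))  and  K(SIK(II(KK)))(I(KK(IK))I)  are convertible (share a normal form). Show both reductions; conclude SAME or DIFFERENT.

Answer: DIFFERENT — A ⇓ I, B ⇓ K

Working:
Term A:
  start: I(KI)(S(SS))
  →1  KI(S(SS))
  →2  I

Term B:
  start: K(SIK(II(KK)))(I(KK(IK))I)
  →1  SIK(II(KK))
  →2  I(II(KK))(K(II(KK)))
  →3  II(KK)(K(II(KK)))
  →4  I(KK)(K(II(KK)))
  →5  KK(K(II(KK)))
  →6  K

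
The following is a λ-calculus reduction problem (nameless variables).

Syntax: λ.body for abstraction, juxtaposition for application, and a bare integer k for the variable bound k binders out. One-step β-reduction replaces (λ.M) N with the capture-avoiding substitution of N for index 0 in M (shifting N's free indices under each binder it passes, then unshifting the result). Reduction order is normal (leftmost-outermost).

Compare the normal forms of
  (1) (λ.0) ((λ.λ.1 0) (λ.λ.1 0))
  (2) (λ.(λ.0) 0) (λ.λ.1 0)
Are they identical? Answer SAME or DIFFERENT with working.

Term A:
  start: (λ.0) ((λ.λ.1 0) (λ.λ.1 0))
  step 1: (λ.λ.1 0) (λ.λ.1 0)
  step 2: λ.(λ.λ.1 0) 0
  step 3: λ.λ.1 0

Term B:
  start: (λ.(λ.0) 0) (λ.λ.1 0)
  step 1: (λ.0) (λ.λ.1 0)
  step 2: λ.λ.1 0

Answer: SAME — A ⇓ λ.λ.1 0, B ⇓ λ.λ.1 0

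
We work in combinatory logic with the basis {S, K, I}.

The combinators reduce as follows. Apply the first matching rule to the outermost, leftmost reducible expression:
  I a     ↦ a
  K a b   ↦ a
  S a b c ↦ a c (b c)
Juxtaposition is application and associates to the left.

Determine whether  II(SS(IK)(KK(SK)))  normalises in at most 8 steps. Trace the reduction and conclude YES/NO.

Answer: YES — reaches normal form SK(KK) in 6 ≤ 8 steps

Derivation:
  start: II(SS(IK)(KK(SK)))
  →1  I(SS(IK)(KK(SK)))
  →2  SS(IK)(KK(SK))
  →3  S(KK(SK))(IK(KK(SK)))
  →4  SK(IK(KK(SK)))
  →5  SK(K(KK(SK)))
  →6  SK(KK)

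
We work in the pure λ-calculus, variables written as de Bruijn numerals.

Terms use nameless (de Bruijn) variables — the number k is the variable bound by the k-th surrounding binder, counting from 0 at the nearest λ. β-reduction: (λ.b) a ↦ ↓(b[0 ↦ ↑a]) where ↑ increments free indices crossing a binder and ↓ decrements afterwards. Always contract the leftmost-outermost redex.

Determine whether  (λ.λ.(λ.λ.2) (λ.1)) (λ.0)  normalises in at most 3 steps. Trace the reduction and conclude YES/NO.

Answer: YES — reaches normal form λ.λ.1 in 2 ≤ 3 steps

Reduction:
  start: (λ.λ.(λ.λ.2) (λ.1)) (λ.0)
  [1] λ.(λ.λ.2) (λ.1)
  [2] λ.λ.1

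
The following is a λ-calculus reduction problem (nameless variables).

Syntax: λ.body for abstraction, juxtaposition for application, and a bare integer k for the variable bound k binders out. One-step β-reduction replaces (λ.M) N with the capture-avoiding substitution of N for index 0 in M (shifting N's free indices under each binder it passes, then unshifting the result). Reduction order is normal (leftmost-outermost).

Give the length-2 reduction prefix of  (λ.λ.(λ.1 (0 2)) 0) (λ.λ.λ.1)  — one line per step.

Answer: after 2 steps: λ.0 (0 (λ.λ.λ.1))

Working:
  start: (λ.λ.(λ.1 (0 2)) 0) (λ.λ.λ.1)
  [1] λ.(λ.1 (0 (λ.λ.λ.1))) 0
  [2] λ.0 (0 (λ.λ.λ.1))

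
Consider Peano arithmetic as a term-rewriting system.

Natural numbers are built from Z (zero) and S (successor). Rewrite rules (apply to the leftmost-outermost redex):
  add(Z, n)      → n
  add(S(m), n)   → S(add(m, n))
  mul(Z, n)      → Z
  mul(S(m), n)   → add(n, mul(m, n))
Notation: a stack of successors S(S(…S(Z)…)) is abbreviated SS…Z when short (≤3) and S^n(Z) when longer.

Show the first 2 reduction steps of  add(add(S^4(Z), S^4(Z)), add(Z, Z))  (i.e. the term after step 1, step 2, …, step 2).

Answer: after 2 steps: S(add(add(SSSZ, S^4(Z)), add(Z, Z)))

Working:
  start: add(add(S^4(Z), S^4(Z)), add(Z, Z))
  step 1: add(S(add(SSSZ, S^4(Z))), add(Z, Z))
  step 2: S(add(add(SSSZ, S^4(Z)), add(Z, Z)))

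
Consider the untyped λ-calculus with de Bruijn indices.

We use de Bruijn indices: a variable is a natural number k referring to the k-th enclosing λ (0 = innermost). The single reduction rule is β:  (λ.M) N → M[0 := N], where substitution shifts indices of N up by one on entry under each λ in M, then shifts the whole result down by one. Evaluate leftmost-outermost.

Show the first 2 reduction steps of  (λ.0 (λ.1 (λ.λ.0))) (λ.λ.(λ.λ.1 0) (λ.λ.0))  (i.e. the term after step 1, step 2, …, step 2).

  start: (λ.0 (λ.1 (λ.λ.0))) (λ.λ.(λ.λ.1 0) (λ.λ.0))
  [1] (λ.λ.(λ.λ.1 0) (λ.λ.0)) (λ.(λ.λ.(λ.λ.1 0) (λ.λ.0)) (λ.λ.0))
  [2] λ.(λ.λ.1 0) (λ.λ.0)

Answer: after 2 steps: λ.(λ.λ.1 0) (λ.λ.0)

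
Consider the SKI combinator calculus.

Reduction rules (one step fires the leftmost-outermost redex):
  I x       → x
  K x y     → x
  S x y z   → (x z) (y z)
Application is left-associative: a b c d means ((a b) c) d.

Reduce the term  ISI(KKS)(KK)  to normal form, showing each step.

Answer: normal form = K  (in 4 steps)

Working:
  start: ISI(KKS)(KK)
  [1] SI(KKS)(KK)
  [2] I(KK)(KKS(KK))
  [3] KK(KKS(KK))
  [4] K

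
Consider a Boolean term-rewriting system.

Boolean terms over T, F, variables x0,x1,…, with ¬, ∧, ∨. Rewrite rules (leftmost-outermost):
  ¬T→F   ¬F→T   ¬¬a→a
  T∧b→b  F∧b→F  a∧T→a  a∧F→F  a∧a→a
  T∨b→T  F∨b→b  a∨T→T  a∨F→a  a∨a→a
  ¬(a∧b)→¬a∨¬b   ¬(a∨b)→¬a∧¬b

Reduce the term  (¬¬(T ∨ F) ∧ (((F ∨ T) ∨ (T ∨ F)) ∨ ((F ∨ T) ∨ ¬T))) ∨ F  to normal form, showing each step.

  start: (¬¬(T ∨ F) ∧ (((F ∨ T) ∨ (T ∨ F)) ∨ ((F ∨ T) ∨ ¬T))) ∨ F
  step 1: ¬¬(T ∨ F) ∧ (((F ∨ T) ∨ (T ∨ F)) ∨ ((F ∨ T) ∨ ¬T))
  step 2: (T ∨ F) ∧ (((F ∨ T) ∨ (T ∨ F)) ∨ ((F ∨ T) ∨ ¬T))
  step 3: T ∧ (((F ∨ T) ∨ (T ∨ F)) ∨ ((F ∨ T) ∨ ¬T))
  step 4: ((F ∨ T) ∨ (T ∨ F)) ∨ ((F ∨ T) ∨ ¬T)
  step 5: (T ∨ (T ∨ F)) ∨ ((F ∨ T) ∨ ¬T)
  step 6: T ∨ ((F ∨ T) ∨ ¬T)
  step 7: T

Answer: normal form = T  (in 7 steps)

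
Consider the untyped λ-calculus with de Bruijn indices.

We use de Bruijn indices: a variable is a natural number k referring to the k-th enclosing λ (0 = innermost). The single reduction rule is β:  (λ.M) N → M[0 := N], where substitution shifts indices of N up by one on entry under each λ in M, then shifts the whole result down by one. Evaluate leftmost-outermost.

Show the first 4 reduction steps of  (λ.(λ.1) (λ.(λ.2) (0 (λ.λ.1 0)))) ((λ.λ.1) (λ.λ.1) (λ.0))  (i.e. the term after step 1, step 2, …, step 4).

Answer: after 4 steps: λ.λ.1

Reduction:
  start: (λ.(λ.1) (λ.(λ.2) (0 (λ.λ.1 0)))) ((λ.λ.1) (λ.λ.1) (λ.0))
  step 1: (λ.(λ.λ.1) (λ.λ.1) (λ.0)) (λ.(λ.(λ.λ.1) (λ.λ.1) (λ.0)) (0 (λ.λ.1 0)))
  step 2: (λ.λ.1) (λ.λ.1) (λ.0)
  step 3: (λ.λ.λ.1) (λ.0)
  step 4: λ.λ.1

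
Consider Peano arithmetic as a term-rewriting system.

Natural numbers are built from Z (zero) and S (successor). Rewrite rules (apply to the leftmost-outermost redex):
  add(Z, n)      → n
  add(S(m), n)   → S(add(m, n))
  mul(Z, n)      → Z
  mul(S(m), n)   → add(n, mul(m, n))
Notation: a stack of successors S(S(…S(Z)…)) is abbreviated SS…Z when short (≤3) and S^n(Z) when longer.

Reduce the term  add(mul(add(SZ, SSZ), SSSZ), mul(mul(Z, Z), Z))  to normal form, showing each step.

  start: add(mul(add(SZ, SSZ), SSSZ), mul(mul(Z, Z), Z))
  [1] add(mul(S(add(Z, SSZ)), SSSZ), mul(mul(Z, Z), Z))
  [2] add(add(SSSZ, mul(add(Z, SSZ), SSSZ)), mul(mul(Z, Z), Z))
  [3] add(S(add(SSZ, mul(add(Z, SSZ), SSSZ))), mul(mul(Z, Z), Z))
  [4] S(add(add(SSZ, mul(add(Z, SSZ), SSSZ)), mul(mul(Z, Z), Z)))
  [5] S(add(S(add(SZ, mul(add(Z, SSZ), SSSZ))), mul(mul(Z, Z), Z)))
  [6] S(S(add(add(SZ, mul(add(Z, SSZ), SSSZ)), mul(mul(Z, Z), Z))))
  [7] S(S(add(S(add(Z, mul(add(Z, SSZ), SSSZ))), mul(mul(Z, Z), Z))))
  [8] S(S(S(add(add(Z, mul(add(Z, SSZ), SSSZ)), mul(mul(Z, Z), Z)))))
  [9] S(S(S(add(mul(add(Z, SSZ), SSSZ), mul(mul(Z, Z), Z)))))
  [10] S(S(S(add(mul(SSZ, SSSZ), mul(mul(Z, Z), Z)))))
  [11] S(S(S(add(add(SSSZ, mul(SZ, SSSZ)), mul(mul(Z, Z), Z)))))
  [12] S(S(S(add(S(add(SSZ, mul(SZ, SSSZ))), mul(mul(Z, Z), Z)))))
  [13] S(S(S(S(add(add(SSZ, mul(SZ, SSSZ)), mul(mul(Z, Z), Z))))))
  [14] S(S(S(S(add(S(add(SZ, mul(SZ, SSSZ))), mul(mul(Z, Z), Z))))))
  [15] S(S(S(S(S(add(add(SZ, mul(SZ, SSSZ)), mul(mul(Z, Z), Z)))))))
  [16] S(S(S(S(S(add(S(add(Z, mul(SZ, SSSZ))), mul(mul(Z, Z), Z)))))))
  [17] S(S(S(S(S(S(add(add(Z, mul(SZ, SSSZ)), mul(mul(Z, Z), Z))))))))
  [18] S(S(S(S(S(S(add(mul(SZ, SSSZ), mul(mul(Z, Z), Z))))))))
  [19] S(S(S(S(S(S(add(add(SSSZ, mul(Z, SSSZ)), mul(mul(Z, Z), Z))))))))
  [20] S(S(S(S(S(S(add(S(add(SSZ, mul(Z, SSSZ))), mul(mul(Z, Z), Z))))))))
  [21] S(S(S(S(S(S(S(add(add(SSZ, mul(Z, SSSZ)), mul(mul(Z, Z), Z)))))))))
  [22] S(S(S(S(S(S(S(add(S(add(SZ, mul(Z, SSSZ))), mul(mul(Z, Z), Z)))))))))
  [23] S(S(S(S(S(S(S(S(add(add(SZ, mul(Z, SSSZ)), mul(mul(Z, Z), Z))))))))))
  [24] S(S(S(S(S(S(S(S(add(S(add(Z, mul(Z, SSSZ))), mul(mul(Z, Z), Z))))))))))
  [25] S(S(S(S(S(S(S(S(S(add(add(Z, mul(Z, SSSZ)), mul(mul(Z, Z), Z)))))))))))
  [26] S(S(S(S(S(S(S(S(S(add(mul(Z, SSSZ), mul(mul(Z, Z), Z)))))))))))
  [27] S(S(S(S(S(S(S(S(S(add(Z, mul(mul(Z, Z), Z)))))))))))
  [28] S(S(S(S(S(S(S(S(S(mul(mul(Z, Z), Z))))))))))
  [29] S(S(S(S(S(S(S(S(S(mul(Z, Z))))))))))
  [30] S^9(Z)

Answer: normal form = S^9(Z)  (in 30 steps)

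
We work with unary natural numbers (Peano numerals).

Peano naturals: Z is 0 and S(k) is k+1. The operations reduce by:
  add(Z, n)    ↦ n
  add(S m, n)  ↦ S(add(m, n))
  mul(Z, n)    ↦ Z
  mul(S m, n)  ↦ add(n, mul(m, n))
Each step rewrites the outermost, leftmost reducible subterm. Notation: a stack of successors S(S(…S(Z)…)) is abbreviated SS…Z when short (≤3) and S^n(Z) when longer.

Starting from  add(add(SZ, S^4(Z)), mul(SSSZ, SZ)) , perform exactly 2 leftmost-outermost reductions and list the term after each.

  start: add(add(SZ, S^4(Z)), mul(SSSZ, SZ))
  step 1: add(S(add(Z, S^4(Z))), mul(SSSZ, SZ))
  step 2: S(add(add(Z, S^4(Z)), mul(SSSZ, SZ)))

Answer: after 2 steps: S(add(add(Z, S^4(Z)), mul(SSSZ, SZ)))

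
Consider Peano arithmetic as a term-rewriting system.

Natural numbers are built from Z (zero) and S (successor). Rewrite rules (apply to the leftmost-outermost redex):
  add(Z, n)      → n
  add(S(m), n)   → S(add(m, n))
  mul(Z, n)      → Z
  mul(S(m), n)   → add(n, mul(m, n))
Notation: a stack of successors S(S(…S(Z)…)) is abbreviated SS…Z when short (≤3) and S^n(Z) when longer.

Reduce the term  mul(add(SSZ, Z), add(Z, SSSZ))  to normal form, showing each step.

Answer: normal form = S^6(Z)  (in 16 steps)

Derivation:
  start: mul(add(SSZ, Z), add(Z, SSSZ))
  [1] mul(S(add(SZ, Z)), add(Z, SSSZ))
  [2] add(add(Z, SSSZ), mul(add(SZ, Z), add(Z, SSSZ)))
  [3] add(SSSZ, mul(add(SZ, Z), add(Z, SSSZ)))
  [4] S(add(SSZ, mul(add(SZ, Z), add(Z, SSSZ))))
  [5] S(S(add(SZ, mul(add(SZ, Z), add(Z, SSSZ)))))
  [6] S(S(S(add(Z, mul(add(SZ, Z), add(Z, SSSZ))))))
  [7] S(S(S(mul(add(SZ, Z), add(Z, SSSZ)))))
  [8] S(S(S(mul(S(add(Z, Z)), add(Z, SSSZ)))))
  [9] S(S(S(add(add(Z, SSSZ), mul(add(Z, Z), add(Z, SSSZ))))))
  [10] S(S(S(add(SSSZ, mul(add(Z, Z), add(Z, SSSZ))))))
  [11] S(S(S(S(add(SSZ, mul(add(Z, Z), add(Z, SSSZ)))))))
  [12] S(S(S(S(S(add(SZ, mul(add(Z, Z), add(Z, SSSZ))))))))
  [13] S(S(S(S(S(S(add(Z, mul(add(Z, Z), add(Z, SSSZ)))))))))
  [14] S(S(S(S(S(S(mul(add(Z, Z), add(Z, SSSZ))))))))
  [15] S(S(S(S(S(S(mul(Z, add(Z, SSSZ))))))))
  [16] S^6(Z)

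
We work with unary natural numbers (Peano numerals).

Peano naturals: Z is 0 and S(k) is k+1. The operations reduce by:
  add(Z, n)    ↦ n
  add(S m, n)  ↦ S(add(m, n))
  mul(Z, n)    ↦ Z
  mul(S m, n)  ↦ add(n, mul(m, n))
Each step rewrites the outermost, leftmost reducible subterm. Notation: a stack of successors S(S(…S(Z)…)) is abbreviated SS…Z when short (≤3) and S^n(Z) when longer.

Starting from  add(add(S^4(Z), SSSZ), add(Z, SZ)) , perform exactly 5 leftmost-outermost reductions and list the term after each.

Answer: after 5 steps: S(S(add(S(add(SZ, SSSZ)), add(Z, SZ))))

Reduction:
  start: add(add(S^4(Z), SSSZ), add(Z, SZ))
  step 1: add(S(add(SSSZ, SSSZ)), add(Z, SZ))
  step 2: S(add(add(SSSZ, SSSZ), add(Z, SZ)))
  step 3: S(add(S(add(SSZ, SSSZ)), add(Z, SZ)))
  step 4: S(S(add(add(SSZ, SSSZ), add(Z, SZ))))
  step 5: S(S(add(S(add(SZ, SSSZ)), add(Z, SZ))))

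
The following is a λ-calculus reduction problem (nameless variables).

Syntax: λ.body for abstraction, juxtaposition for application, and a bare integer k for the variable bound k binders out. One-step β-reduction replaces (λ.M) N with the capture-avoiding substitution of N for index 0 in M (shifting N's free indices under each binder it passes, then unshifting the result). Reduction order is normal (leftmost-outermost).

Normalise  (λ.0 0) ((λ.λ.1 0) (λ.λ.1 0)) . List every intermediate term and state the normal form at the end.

  start: (λ.0 0) ((λ.λ.1 0) (λ.λ.1 0))
  [1] (λ.λ.1 0) (λ.λ.1 0) ((λ.λ.1 0) (λ.λ.1 0))
  [2] (λ.(λ.λ.1 0) 0) ((λ.λ.1 0) (λ.λ.1 0))
  [3] (λ.λ.1 0) ((λ.λ.1 0) (λ.λ.1 0))
  [4] λ.(λ.λ.1 0) (λ.λ.1 0) 0
  [5] λ.(λ.(λ.λ.1 0) 0) 0
  [6] λ.(λ.λ.1 0) 0
  [7] λ.λ.1 0

Answer: normal form = λ.λ.1 0  (in 7 steps)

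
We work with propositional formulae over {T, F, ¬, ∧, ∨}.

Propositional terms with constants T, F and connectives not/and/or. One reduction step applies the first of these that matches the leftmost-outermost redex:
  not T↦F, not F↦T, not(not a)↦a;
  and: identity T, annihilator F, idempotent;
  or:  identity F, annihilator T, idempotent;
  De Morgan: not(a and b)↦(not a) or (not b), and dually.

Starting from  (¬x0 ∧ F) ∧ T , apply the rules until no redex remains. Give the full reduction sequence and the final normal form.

Answer: normal form = F  (in 2 steps)

Reduction:
  start: (¬x0 ∧ F) ∧ T
  [1] ¬x0 ∧ F
  [2] F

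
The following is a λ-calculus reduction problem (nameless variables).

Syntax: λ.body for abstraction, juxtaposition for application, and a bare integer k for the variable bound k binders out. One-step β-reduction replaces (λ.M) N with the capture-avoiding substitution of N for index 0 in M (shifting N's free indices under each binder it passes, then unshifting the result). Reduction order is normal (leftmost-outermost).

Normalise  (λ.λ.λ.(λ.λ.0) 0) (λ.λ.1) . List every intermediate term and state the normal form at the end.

Answer: normal form = λ.λ.λ.0  (in 2 steps)

Working:
  start: (λ.λ.λ.(λ.λ.0) 0) (λ.λ.1)
  [1] λ.λ.(λ.λ.0) 0
  [2] λ.λ.λ.0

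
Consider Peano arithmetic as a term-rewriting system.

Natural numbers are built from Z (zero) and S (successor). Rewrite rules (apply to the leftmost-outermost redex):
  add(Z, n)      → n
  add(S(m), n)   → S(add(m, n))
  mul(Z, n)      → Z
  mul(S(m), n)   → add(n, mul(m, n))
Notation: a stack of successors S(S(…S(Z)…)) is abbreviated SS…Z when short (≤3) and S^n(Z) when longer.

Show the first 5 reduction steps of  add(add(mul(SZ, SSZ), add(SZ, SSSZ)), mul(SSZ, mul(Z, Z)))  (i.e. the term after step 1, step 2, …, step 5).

Answer: after 5 steps: S(add(add(S(add(Z, mul(Z, SSZ))), add(SZ, SSSZ)), mul(SSZ, mul(Z, Z))))

Derivation:
  start: add(add(mul(SZ, SSZ), add(SZ, SSSZ)), mul(SSZ, mul(Z, Z)))
  →1  add(add(add(SSZ, mul(Z, SSZ)), add(SZ, SSSZ)), mul(SSZ, mul(Z, Z)))
  →2  add(add(S(add(SZ, mul(Z, SSZ))), add(SZ, SSSZ)), mul(SSZ, mul(Z, Z)))
  →3  add(S(add(add(SZ, mul(Z, SSZ)), add(SZ, SSSZ))), mul(SSZ, mul(Z, Z)))
  →4  S(add(add(add(SZ, mul(Z, SSZ)), add(SZ, SSSZ)), mul(SSZ, mul(Z, Z))))
  →5  S(add(add(S(add(Z, mul(Z, SSZ))), add(SZ, SSSZ)), mul(SSZ, mul(Z, Z))))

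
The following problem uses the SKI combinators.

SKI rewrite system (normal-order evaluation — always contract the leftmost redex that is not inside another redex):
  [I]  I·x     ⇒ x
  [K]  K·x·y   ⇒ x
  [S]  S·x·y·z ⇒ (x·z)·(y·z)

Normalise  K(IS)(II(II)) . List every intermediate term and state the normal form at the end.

Answer: normal form = S  (in 2 steps)

Derivation:
  start: K(IS)(II(II))
  →1  IS
  →2  S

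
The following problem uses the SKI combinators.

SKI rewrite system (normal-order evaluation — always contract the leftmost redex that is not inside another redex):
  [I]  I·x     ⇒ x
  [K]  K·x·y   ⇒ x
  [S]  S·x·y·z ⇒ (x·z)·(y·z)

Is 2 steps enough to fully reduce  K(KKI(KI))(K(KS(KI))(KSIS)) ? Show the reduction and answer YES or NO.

Answer: YES — reaches normal form K(KI) in 2 ≤ 2 steps

Derivation:
  start: K(KKI(KI))(K(KS(KI))(KSIS))
  →1  KKI(KI)
  →2  K(KI)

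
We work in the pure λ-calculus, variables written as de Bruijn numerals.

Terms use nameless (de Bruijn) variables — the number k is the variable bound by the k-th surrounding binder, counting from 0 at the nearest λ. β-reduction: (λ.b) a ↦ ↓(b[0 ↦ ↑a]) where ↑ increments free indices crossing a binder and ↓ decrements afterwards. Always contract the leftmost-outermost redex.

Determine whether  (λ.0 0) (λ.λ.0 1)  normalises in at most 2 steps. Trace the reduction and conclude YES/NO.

  start: (λ.0 0) (λ.λ.0 1)
  →1  (λ.λ.0 1) (λ.λ.0 1)
  →2  λ.0 (λ.λ.0 1)

Answer: YES — reaches normal form λ.0 (λ.λ.0 1) in 2 ≤ 2 steps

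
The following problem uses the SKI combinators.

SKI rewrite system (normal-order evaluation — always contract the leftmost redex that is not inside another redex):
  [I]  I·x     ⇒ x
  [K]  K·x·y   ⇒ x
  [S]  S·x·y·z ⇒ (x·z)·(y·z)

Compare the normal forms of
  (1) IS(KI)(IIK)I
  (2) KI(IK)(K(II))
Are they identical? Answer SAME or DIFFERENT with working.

Term A:
  start: IS(KI)(IIK)I
  [1] S(KI)(IIK)I
  [2] KII(IIKI)
  [3] I(IIKI)
  [4] IIKI
  [5] IKI
  [6] KI

Term B:
  start: KI(IK)(K(II))
  [1] I(K(II))
  [2] K(II)
  [3] KI

Answer: SAME — A ⇓ KI, B ⇓ KI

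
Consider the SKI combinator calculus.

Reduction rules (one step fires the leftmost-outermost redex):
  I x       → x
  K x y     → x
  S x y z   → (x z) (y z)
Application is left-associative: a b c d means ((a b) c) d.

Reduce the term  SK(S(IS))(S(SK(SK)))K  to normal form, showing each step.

Answer: normal form = S(SK(SK))K  (in 2 steps)

Reduction:
  start: SK(S(IS))(S(SK(SK)))K
  →1  K(S(SK(SK)))(S(IS)(S(SK(SK))))K
  →2  S(SK(SK))K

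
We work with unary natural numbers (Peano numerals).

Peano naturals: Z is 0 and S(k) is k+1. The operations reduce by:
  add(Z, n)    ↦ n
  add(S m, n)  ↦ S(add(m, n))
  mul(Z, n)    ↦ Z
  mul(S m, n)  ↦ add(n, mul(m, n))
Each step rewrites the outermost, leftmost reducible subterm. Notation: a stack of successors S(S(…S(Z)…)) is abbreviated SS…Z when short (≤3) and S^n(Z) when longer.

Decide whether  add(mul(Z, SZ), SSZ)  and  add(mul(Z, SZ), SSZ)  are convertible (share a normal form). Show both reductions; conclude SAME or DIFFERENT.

Answer: SAME — A ⇓ SSZ, B ⇓ SSZ

Reduction:
Term A:
  start: add(mul(Z, SZ), SSZ)
  step 1: add(Z, SSZ)
  step 2: SSZ

Term B:
  start: add(mul(Z, SZ), SSZ)
  step 1: add(Z, SSZ)
  step 2: SSZ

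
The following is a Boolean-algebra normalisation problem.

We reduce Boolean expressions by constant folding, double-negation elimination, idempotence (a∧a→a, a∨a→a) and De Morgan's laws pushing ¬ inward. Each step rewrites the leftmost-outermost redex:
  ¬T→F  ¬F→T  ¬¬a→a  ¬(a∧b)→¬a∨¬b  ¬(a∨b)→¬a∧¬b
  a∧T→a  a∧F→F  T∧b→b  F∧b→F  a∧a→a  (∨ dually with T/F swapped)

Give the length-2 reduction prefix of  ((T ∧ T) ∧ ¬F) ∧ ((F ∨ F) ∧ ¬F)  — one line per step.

Answer: after 2 steps: ¬F ∧ ((F ∨ F) ∧ ¬F)

Reduction:
  start: ((T ∧ T) ∧ ¬F) ∧ ((F ∨ F) ∧ ¬F)
  →1  (T ∧ ¬F) ∧ ((F ∨ F) ∧ ¬F)
  →2  ¬F ∧ ((F ∨ F) ∧ ¬F)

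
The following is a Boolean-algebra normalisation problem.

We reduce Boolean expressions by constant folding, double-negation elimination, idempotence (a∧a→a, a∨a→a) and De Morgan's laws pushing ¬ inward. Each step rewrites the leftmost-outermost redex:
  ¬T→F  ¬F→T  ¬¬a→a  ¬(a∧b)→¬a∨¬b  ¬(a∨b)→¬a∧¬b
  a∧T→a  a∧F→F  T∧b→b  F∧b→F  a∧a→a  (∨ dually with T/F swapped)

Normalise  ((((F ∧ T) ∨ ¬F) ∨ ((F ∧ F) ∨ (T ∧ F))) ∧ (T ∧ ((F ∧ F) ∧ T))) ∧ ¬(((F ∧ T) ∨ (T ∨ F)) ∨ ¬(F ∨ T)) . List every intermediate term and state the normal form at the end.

  start: ((((F ∧ T) ∨ ¬F) ∨ ((F ∧ F) ∨ (T ∧ F))) ∧ (T ∧ ((F ∧ F) ∧ T))) ∧ ¬(((F ∧ T) ∨ (T ∨ F)) ∨ ¬(F ∨ T))
  →1  (((F ∨ ¬F) ∨ ((F ∧ F) ∨ (T ∧ F))) ∧ (T ∧ ((F ∧ F) ∧ T))) ∧ ¬(((F ∧ T) ∨ (T ∨ F)) ∨ ¬(F ∨ T))
  →2  ((¬F ∨ ((F ∧ F) ∨ (T ∧ F))) ∧ (T ∧ ((F ∧ F) ∧ T))) ∧ ¬(((F ∧ T) ∨ (T ∨ F)) ∨ ¬(F ∨ T))
  →3  ((T ∨ ((F ∧ F) ∨ (T ∧ F))) ∧ (T ∧ ((F ∧ F) ∧ T))) ∧ ¬(((F ∧ T) ∨ (T ∨ F)) ∨ ¬(F ∨ T))
  →4  (T ∧ (T ∧ ((F ∧ F) ∧ T))) ∧ ¬(((F ∧ T) ∨ (T ∨ F)) ∨ ¬(F ∨ T))
  →5  (T ∧ ((F ∧ F) ∧ T)) ∧ ¬(((F ∧ T) ∨ (T ∨ F)) ∨ ¬(F ∨ T))
  →6  ((F ∧ F) ∧ T) ∧ ¬(((F ∧ T) ∨ (T ∨ F)) ∨ ¬(F ∨ T))
  →7  (F ∧ F) ∧ ¬(((F ∧ T) ∨ (T ∨ F)) ∨ ¬(F ∨ T))
  →8  F ∧ ¬(((F ∧ T) ∨ (T ∨ F)) ∨ ¬(F ∨ T))
  →9  F

Answer: normal form = F  (in 9 steps)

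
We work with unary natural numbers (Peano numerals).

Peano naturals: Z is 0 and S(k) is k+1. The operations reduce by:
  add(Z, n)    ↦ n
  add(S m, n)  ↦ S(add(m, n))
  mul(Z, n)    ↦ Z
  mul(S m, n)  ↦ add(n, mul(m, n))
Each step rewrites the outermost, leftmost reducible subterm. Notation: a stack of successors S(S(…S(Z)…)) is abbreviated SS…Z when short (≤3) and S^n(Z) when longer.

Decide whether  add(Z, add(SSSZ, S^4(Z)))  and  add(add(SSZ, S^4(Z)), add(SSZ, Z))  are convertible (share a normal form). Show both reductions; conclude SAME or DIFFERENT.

Answer: DIFFERENT — A ⇓ S^7(Z), B ⇓ S^8(Z)

Reduction:
Term A:
  start: add(Z, add(SSSZ, S^4(Z)))
  step 1: add(SSSZ, S^4(Z))
  step 2: S(add(SSZ, S^4(Z)))
  step 3: S(S(add(SZ, S^4(Z))))
  step 4: S(S(S(add(Z, S^4(Z)))))
  step 5: S^7(Z)

Term B:
  start: add(add(SSZ, S^4(Z)), add(SSZ, Z))
  step 1: add(S(add(SZ, S^4(Z))), add(SSZ, Z))
  step 2: S(add(add(SZ, S^4(Z)), add(SSZ, Z)))
  step 3: S(add(S(add(Z, S^4(Z))), add(SSZ, Z)))
  step 4: S(S(add(add(Z, S^4(Z)), add(SSZ, Z))))
  step 5: S(S(add(S^4(Z), add(SSZ, Z))))
  step 6: S(S(S(add(SSSZ, add(SSZ, Z)))))
  step 7: S(S(S(S(add(SSZ, add(SSZ, Z))))))
  step 8: S(S(S(S(S(add(SZ, add(SSZ, Z)))))))
  step 9: S(S(S(S(S(S(add(Z, add(SSZ, Z))))))))
  step 10: S(S(S(S(S(S(add(SSZ, Z)))))))
  step 11: S(S(S(S(S(S(S(add(SZ, Z))))))))
  step 12: S(S(S(S(S(S(S(S(add(Z, Z)))))))))
  step 13: S^8(Z)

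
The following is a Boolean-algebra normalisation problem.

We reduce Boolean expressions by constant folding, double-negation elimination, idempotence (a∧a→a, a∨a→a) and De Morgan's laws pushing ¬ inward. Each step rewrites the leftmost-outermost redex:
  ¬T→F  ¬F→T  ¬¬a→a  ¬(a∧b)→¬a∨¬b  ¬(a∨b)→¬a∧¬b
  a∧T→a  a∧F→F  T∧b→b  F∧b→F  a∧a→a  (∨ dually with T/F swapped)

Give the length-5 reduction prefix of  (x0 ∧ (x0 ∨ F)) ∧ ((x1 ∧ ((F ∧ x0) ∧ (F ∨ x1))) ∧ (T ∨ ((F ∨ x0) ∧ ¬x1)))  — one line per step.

Answer: after 5 steps: x0 ∧ (F ∧ (T ∨ ((F ∨ x0) ∧ ¬x1)))

Reduction:
  start: (x0 ∧ (x0 ∨ F)) ∧ ((x1 ∧ ((F ∧ x0) ∧ (F ∨ x1))) ∧ (T ∨ ((F ∨ x0) ∧ ¬x1)))
  [1] (x0 ∧ x0) ∧ ((x1 ∧ ((F ∧ x0) ∧ (F ∨ x1))) ∧ (T ∨ ((F ∨ x0) ∧ ¬x1)))
  [2] x0 ∧ ((x1 ∧ ((F ∧ x0) ∧ (F ∨ x1))) ∧ (T ∨ ((F ∨ x0) ∧ ¬x1)))
  [3] x0 ∧ ((x1 ∧ (F ∧ (F ∨ x1))) ∧ (T ∨ ((F ∨ x0) ∧ ¬x1)))
  [4] x0 ∧ ((x1 ∧ F) ∧ (T ∨ ((F ∨ x0) ∧ ¬x1)))
  [5] x0 ∧ (F ∧ (T ∨ ((F ∨ x0) ∧ ¬x1)))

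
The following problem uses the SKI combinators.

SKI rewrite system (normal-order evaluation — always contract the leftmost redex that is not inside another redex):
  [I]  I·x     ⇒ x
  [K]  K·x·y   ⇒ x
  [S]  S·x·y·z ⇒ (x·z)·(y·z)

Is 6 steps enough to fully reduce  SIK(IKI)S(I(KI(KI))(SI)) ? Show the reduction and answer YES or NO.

Answer: NO — after 6 steps the term is S(KI(KI)(SI)), not yet normal

Working:
  start: SIK(IKI)S(I(KI(KI))(SI))
  →1  I(IKI)(K(IKI))S(I(KI(KI))(SI))
  →2  IKI(K(IKI))S(I(KI(KI))(SI))
  →3  KI(K(IKI))S(I(KI(KI))(SI))
  →4  IS(I(KI(KI))(SI))
  →5  S(I(KI(KI))(SI))
  →6  S(KI(KI)(SI))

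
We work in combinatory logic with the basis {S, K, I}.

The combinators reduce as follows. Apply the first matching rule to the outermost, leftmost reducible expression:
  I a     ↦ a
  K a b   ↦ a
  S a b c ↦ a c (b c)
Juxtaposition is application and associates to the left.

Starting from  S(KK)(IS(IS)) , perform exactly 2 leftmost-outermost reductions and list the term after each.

  start: S(KK)(IS(IS))
  step 1: S(KK)(S(IS))
  step 2: S(KK)(SS)

Answer: after 2 steps: S(KK)(SS)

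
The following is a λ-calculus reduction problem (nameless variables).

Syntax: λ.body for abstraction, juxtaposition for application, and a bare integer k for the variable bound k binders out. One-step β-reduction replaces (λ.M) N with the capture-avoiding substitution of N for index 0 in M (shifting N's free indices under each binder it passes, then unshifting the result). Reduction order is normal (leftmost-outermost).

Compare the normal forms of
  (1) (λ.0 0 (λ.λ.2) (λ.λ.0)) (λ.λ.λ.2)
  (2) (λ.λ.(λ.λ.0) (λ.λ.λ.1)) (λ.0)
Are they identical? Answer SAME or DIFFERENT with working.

Answer: DIFFERENT — A ⇓ λ.λ.λ.2, B ⇓ λ.λ.0

Derivation:
Term A:
  start: (λ.0 0 (λ.λ.2) (λ.λ.0)) (λ.λ.λ.2)
  →1  (λ.λ.λ.2) (λ.λ.λ.2) (λ.λ.λ.λ.λ.2) (λ.λ.0)
  →2  (λ.λ.λ.λ.λ.2) (λ.λ.λ.λ.λ.2) (λ.λ.0)
  →3  (λ.λ.λ.λ.2) (λ.λ.0)
  →4  λ.λ.λ.2

Term B:
  start: (λ.λ.(λ.λ.0) (λ.λ.λ.1)) (λ.0)
  →1  λ.(λ.λ.0) (λ.λ.λ.1)
  →2  λ.λ.0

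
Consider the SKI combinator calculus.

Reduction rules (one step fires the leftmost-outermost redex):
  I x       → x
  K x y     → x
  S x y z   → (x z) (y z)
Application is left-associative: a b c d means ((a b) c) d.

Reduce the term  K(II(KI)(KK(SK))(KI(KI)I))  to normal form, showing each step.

Answer: normal form = KI  (in 6 steps)

Derivation:
  start: K(II(KI)(KK(SK))(KI(KI)I))
  →1  K(I(KI)(KK(SK))(KI(KI)I))
  →2  K(KI(KK(SK))(KI(KI)I))
  →3  K(I(KI(KI)I))
  →4  K(KI(KI)I)
  →5  K(II)
  →6  KI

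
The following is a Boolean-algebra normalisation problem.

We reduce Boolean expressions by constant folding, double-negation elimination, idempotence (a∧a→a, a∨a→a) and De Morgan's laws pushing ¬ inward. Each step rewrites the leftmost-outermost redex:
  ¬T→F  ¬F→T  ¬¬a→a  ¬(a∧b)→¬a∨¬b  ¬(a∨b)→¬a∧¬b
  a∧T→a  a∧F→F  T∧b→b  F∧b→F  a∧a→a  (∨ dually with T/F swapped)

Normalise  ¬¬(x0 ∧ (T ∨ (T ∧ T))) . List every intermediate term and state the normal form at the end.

Answer: normal form = x0  (in 3 steps)

Derivation:
  start: ¬¬(x0 ∧ (T ∨ (T ∧ T)))
  step 1: x0 ∧ (T ∨ (T ∧ T))
  step 2: x0 ∧ T
  step 3: x0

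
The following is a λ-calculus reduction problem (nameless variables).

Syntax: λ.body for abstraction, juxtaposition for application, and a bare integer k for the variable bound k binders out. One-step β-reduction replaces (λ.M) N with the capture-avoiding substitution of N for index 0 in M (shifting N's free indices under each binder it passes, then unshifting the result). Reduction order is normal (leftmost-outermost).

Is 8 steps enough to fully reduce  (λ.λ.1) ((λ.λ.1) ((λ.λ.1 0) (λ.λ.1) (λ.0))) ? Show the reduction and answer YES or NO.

  start: (λ.λ.1) ((λ.λ.1) ((λ.λ.1 0) (λ.λ.1) (λ.0)))
  →1  λ.(λ.λ.1) ((λ.λ.1 0) (λ.λ.1) (λ.0))
  →2  λ.λ.(λ.λ.1 0) (λ.λ.1) (λ.0)
  →3  λ.λ.(λ.(λ.λ.1) 0) (λ.0)
  →4  λ.λ.(λ.λ.1) (λ.0)
  →5  λ.λ.λ.λ.0

Answer: YES — reaches normal form λ.λ.λ.λ.0 in 5 ≤ 8 steps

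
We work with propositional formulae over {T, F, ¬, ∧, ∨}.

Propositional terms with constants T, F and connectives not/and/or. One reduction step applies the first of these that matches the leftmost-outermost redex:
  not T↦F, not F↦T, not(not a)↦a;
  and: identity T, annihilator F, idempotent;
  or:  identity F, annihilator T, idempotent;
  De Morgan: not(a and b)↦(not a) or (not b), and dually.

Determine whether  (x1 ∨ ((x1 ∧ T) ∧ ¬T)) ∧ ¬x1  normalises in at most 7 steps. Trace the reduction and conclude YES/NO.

Answer: YES — reaches normal form x1 ∧ ¬x1 in 4 ≤ 7 steps

Reduction:
  start: (x1 ∨ ((x1 ∧ T) ∧ ¬T)) ∧ ¬x1
  step 1: (x1 ∨ (x1 ∧ ¬T)) ∧ ¬x1
  step 2: (x1 ∨ (x1 ∧ F)) ∧ ¬x1
  step 3: (x1 ∨ F) ∧ ¬x1
  step 4: x1 ∧ ¬x1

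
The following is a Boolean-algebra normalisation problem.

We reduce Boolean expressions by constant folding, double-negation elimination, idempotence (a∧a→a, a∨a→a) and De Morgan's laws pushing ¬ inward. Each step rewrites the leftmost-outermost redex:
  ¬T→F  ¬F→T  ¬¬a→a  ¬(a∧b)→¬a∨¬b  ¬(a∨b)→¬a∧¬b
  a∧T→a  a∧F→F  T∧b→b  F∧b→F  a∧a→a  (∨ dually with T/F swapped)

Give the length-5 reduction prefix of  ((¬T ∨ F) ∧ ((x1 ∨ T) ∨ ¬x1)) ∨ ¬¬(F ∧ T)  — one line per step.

Answer: after 5 steps: F ∧ T

Derivation:
  start: ((¬T ∨ F) ∧ ((x1 ∨ T) ∨ ¬x1)) ∨ ¬¬(F ∧ T)
  [1] (¬T ∧ ((x1 ∨ T) ∨ ¬x1)) ∨ ¬¬(F ∧ T)
  [2] (F ∧ ((x1 ∨ T) ∨ ¬x1)) ∨ ¬¬(F ∧ T)
  [3] F ∨ ¬¬(F ∧ T)
  [4] ¬¬(F ∧ T)
  [5] F ∧ T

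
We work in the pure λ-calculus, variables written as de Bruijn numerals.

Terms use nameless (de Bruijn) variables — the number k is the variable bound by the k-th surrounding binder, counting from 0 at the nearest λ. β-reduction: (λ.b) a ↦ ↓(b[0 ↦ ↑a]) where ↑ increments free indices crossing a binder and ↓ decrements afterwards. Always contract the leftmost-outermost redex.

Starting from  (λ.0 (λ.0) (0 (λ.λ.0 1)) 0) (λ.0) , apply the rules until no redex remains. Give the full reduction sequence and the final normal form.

Answer: normal form = λ.0 (λ.0)  (in 5 steps)

Working:
  start: (λ.0 (λ.0) (0 (λ.λ.0 1)) 0) (λ.0)
  [1] (λ.0) (λ.0) ((λ.0) (λ.λ.0 1)) (λ.0)
  [2] (λ.0) ((λ.0) (λ.λ.0 1)) (λ.0)
  [3] (λ.0) (λ.λ.0 1) (λ.0)
  [4] (λ.λ.0 1) (λ.0)
  [5] λ.0 (λ.0)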